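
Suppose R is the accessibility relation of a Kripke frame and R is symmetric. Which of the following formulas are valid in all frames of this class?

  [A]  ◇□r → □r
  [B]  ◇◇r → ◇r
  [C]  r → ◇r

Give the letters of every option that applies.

(A) ◇□r → □r is the dual of axiom 5, which corresponds to the euclidean property. Such an R need not be euclidean — not valid.
(B) ◇◇r → ◇r (the dual of axiom 4) characterises the transitive frames. Such an R need not be transitive — not valid.
(C) r → ◇r (the dual of axiom T) characterises the reflexive frames. Such an R need not be reflexive — not valid.

none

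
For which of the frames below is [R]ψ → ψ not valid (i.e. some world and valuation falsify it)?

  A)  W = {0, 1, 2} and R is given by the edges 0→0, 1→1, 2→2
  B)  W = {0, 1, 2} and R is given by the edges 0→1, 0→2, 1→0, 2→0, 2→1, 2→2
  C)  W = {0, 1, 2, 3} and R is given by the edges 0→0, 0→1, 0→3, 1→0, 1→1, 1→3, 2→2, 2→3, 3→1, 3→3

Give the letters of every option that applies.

B

The schema [R]ψ → ψ is axiom T; it is valid on a frame iff R is reflexive.
(A) R is reflexive (each world relates to itself), so the schema is valid here.
(B) R is not reflexive (not 0 R 0), so the schema fails here.
(C) R is reflexive (each world relates to itself), so the schema is valid here.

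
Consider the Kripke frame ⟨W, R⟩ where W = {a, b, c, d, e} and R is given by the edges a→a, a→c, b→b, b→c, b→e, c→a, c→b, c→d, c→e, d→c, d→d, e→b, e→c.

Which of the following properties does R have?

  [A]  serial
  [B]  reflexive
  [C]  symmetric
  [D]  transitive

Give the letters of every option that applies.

A, C

(A) serial: every world has an R-successor.
(B) not reflexive: not c R c.
(C) symmetric: every R-edge is matched by its reverse.
(D) not transitive: a R c and c R b but not a R b.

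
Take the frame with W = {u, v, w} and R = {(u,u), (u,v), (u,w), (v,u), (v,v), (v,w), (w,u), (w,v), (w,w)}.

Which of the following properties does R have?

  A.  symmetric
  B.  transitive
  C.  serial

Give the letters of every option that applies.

A, B, C

(A) symmetric: every R-edge is matched by its reverse.
(B) transitive: R is closed under composition.
(C) serial: every world has an R-successor.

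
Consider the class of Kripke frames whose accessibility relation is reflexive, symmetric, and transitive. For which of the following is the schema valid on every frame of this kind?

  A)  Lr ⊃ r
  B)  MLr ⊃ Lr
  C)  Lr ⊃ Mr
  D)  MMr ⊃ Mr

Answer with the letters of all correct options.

A, B, C, D

A relation that is reflexive, symmetric, and transitive is also euclidean and serial.
(A) Lr ⊃ r is axiom T, which corresponds to reflexivity. Every such R is reflexive — valid.
(B) MLr ⊃ Lr is the dual of axiom 5; it is valid on a frame exactly when R is euclidean. Every such R is euclidean, so valid.
(C) Lr ⊃ Mr is axiom D, which corresponds to seriality. Every such R is serial — valid.
(D) the dual of axiom 4: valid iff R is transitive. Every such R is transitive — valid.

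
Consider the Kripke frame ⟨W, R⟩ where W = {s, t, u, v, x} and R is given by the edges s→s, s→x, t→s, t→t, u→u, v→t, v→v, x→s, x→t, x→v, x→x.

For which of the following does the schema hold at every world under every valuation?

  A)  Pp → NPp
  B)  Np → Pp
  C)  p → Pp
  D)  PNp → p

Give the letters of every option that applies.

R is reflexive: each world relates to itself.
R is not symmetric: t R s but not s R t.
R is not euclidean: t R s and t R t but not s R t.
R is serial: every world has an R-successor.
(A) axiom 5: valid iff R is euclidean. R is not euclidean — not valid.
(B) Np → Pp (axiom D) characterises the serial frames. R is serial — valid.
(C) p → Pp is the dual of axiom T; it is valid on a frame exactly when R is reflexive. R is reflexive, so valid.
(D) PNp → p (the dual of axiom B) characterises the symmetric frames. R is not symmetric — not valid.

B, C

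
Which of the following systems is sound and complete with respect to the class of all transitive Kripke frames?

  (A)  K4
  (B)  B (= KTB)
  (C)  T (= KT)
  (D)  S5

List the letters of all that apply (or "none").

(A) K4 is determined by exactly this class.
(B) B (= KTB) is determined by the class of reflexive and symmetric frames.
(C) T (= KT) is determined by the class of reflexive frames.
(D) S5 is determined by the class of reflexive, symmetric, and transitive frames.

A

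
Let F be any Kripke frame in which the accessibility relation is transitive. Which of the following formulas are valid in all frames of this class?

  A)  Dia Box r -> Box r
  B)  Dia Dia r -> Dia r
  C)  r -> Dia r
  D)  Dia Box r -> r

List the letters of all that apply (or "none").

B

(A) Dia Box r -> Box r is the dual of axiom 5, which corresponds to the euclidean property. Such an R need not be euclidean — not valid.
(B) the dual of axiom 4: valid iff R is transitive. Every such R is transitive — valid.
(C) r -> Dia r (the dual of axiom T) characterises the reflexive frames. Such an R need not be reflexive — not valid.
(D) the dual of axiom B: valid iff R is symmetric. Such an R need not be symmetric — not valid.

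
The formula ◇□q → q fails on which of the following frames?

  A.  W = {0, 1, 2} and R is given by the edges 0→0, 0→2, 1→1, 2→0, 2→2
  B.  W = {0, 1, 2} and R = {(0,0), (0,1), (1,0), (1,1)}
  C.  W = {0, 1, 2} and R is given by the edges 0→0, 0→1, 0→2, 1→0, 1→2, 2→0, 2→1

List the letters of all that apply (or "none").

none

The schema ◇□q → q is the dual of axiom B; it is valid on a frame iff R is symmetric.
(A) R is symmetric (every R-edge is matched by its reverse), so the schema is valid here.
(B) R is symmetric (every R-edge is matched by its reverse), so the schema is valid here.
(C) R is symmetric (every R-edge is matched by its reverse), so the schema is valid here.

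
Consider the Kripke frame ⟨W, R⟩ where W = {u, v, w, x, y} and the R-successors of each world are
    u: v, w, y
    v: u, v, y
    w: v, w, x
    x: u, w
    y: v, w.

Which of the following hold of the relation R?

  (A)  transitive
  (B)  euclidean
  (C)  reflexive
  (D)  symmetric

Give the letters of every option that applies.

(A) not transitive: u R v and v R u but not u R u.
(B) not euclidean: u R v and u R w but not v R w.
(C) not reflexive: not u R u.
(D) not symmetric: u R w but not w R u.

none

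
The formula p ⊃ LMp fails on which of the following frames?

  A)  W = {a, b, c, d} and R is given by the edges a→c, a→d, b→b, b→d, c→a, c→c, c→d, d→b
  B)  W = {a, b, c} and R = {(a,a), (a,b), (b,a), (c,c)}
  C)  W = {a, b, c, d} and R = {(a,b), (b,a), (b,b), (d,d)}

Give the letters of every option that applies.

The schema p ⊃ LMp is axiom B; it is valid on a frame iff R is symmetric.
(A) R is not symmetric (a R d but not d R a), so the schema fails here.
(B) R is symmetric (every R-edge is matched by its reverse), so the schema is valid here.
(C) R is symmetric (every R-edge is matched by its reverse), so the schema is valid here.

A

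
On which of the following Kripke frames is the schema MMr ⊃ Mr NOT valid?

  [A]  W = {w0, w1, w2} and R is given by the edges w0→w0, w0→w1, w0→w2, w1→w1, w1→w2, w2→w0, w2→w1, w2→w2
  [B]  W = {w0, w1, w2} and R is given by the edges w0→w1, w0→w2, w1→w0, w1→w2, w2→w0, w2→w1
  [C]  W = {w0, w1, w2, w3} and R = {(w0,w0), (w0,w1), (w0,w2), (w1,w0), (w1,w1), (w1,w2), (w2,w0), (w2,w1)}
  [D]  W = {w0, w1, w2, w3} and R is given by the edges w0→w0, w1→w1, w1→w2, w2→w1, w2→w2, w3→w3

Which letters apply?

The schema MMr ⊃ Mr is the dual of axiom 4; it is valid on a frame iff R is transitive.
(A) R is not transitive (w1 R w2 and w2 R w0 but not w1 R w0), so the schema fails here.
(B) R is not transitive (w0 R w1 and w1 R w0 but not w0 R w0), so the schema fails here.
(C) R is not transitive (w2 R w0 and w0 R w2 but not w2 R w2), so the schema fails here.
(D) R is transitive (R is closed under composition), so the schema is valid here.

A, B, C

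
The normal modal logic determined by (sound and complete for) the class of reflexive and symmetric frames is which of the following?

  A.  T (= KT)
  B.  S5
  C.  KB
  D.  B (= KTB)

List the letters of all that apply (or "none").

(A) T (= KT) is determined by the class of reflexive frames.
(B) S5 is determined by the class of reflexive, symmetric, and transitive frames.
(C) KB is determined by the class of symmetric frames.
(D) B (= KTB) is determined by exactly this class.

D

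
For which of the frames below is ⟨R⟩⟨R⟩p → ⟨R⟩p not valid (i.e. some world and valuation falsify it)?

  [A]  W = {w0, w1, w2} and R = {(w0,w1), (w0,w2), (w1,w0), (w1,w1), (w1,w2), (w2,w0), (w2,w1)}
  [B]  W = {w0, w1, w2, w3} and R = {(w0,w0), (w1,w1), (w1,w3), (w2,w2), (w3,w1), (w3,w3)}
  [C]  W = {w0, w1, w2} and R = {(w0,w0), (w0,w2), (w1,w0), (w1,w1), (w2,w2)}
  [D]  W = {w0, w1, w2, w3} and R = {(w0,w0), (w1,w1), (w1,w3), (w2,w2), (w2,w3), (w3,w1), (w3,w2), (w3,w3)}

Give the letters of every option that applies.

A, C, D

The schema ⟨R⟩⟨R⟩p → ⟨R⟩p is the dual of axiom 4; it is valid on a frame iff R is transitive.
(A) R is not transitive (w0 R w1 and w1 R w0 but not w0 R w0), so the schema fails here.
(B) R is transitive (R is closed under composition), so the schema is valid here.
(C) R is not transitive (w1 R w0 and w0 R w2 but not w1 R w2), so the schema fails here.
(D) R is not transitive (w1 R w3 and w3 R w2 but not w1 R w2), so the schema fails here.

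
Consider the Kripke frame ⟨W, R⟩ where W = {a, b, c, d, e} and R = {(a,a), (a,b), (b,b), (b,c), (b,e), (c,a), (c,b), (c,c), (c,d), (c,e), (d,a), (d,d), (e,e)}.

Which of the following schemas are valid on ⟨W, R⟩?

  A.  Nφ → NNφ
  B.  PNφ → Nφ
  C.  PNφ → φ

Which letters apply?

none

R is not symmetric: a R b but not b R a.
R is not transitive: a R b and b R c but not a R c.
R is not euclidean: a R b and a R a but not b R a.
(A) Nφ → NNφ is axiom 4, which corresponds to transitivity. R is not transitive — not valid.
(B) PNφ → Nφ (the dual of axiom 5) characterises the euclidean frames. R is not euclidean — not valid.
(C) PNφ → φ (the dual of axiom B) characterises the symmetric frames. R is not symmetric — not valid.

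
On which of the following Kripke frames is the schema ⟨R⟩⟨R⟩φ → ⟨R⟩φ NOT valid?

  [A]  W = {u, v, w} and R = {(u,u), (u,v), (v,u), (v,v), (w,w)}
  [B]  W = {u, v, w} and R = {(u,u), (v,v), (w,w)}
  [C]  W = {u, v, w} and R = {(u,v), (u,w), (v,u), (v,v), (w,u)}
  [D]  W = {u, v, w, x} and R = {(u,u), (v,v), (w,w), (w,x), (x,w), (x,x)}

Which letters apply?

C

The schema ⟨R⟩⟨R⟩φ → ⟨R⟩φ is the dual of axiom 4; it is valid on a frame iff R is transitive.
(A) R is transitive (R is closed under composition), so the schema is valid here.
(B) R is transitive (R is closed under composition), so the schema is valid here.
(C) R is not transitive (u R v and v R u but not u R u), so the schema fails here.
(D) R is transitive (R is closed under composition), so the schema is valid here.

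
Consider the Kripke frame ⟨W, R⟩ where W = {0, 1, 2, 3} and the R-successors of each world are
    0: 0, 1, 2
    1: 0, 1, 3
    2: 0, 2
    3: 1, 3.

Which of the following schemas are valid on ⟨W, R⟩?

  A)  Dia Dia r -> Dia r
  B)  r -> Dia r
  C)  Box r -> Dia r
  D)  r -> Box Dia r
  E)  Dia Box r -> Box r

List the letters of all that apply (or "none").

B, C, D

R is reflexive: each world relates to itself.
R is symmetric: every R-edge is matched by its reverse.
R is not transitive: 0 R 1 and 1 R 3 but not 0 R 3.
R is not euclidean: 0 R 1 and 0 R 2 but not 1 R 2.
R is serial: every world has an R-successor.
(A) Dia Dia r -> Dia r is the dual of axiom 4, which corresponds to transitivity. R is not transitive — not valid.
(B) r -> Dia r is the dual of axiom T; it is valid on a frame exactly when R is reflexive. R is reflexive, so valid.
(C) Box r -> Dia r is axiom D; it is valid on a frame exactly when R is serial. R is serial, so valid.
(D) r -> Box Dia r is axiom B, which corresponds to symmetry. R is symmetric — valid.
(E) Dia Box r -> Box r is the dual of axiom 5; it is valid on a frame exactly when R is euclidean. R is not euclidean, so not valid.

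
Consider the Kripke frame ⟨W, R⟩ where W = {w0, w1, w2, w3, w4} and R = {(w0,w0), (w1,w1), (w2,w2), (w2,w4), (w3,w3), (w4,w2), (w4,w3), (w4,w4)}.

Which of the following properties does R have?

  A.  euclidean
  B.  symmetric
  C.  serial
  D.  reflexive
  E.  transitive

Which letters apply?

C, D

(A) not euclidean: w4 R w2 and w4 R w3 but not w2 R w3.
(B) not symmetric: w4 R w3 but not w3 R w4.
(C) serial: every world has an R-successor.
(D) reflexive: each world relates to itself.
(E) not transitive: w2 R w4 and w4 R w3 but not w2 R w3.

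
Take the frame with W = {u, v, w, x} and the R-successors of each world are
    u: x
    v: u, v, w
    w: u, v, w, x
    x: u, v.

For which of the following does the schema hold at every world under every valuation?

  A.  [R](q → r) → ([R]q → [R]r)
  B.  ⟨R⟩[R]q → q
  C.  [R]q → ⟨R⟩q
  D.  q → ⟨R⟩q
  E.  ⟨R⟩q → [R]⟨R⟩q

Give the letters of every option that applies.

R is not reflexive: not u R u.
R is not symmetric: v R u but not u R v.
R is not euclidean: v R u and v R v but not u R v.
R is serial: every world has an R-successor.
(A) this is just K, valid on every normal frame.
(B) ⟨R⟩[R]q → q is the dual of axiom B, which corresponds to symmetry. R is not symmetric — not valid.
(C) [R]q → ⟨R⟩q is axiom D; it is valid on a frame exactly when R is serial. R is serial, so valid.
(D) q → ⟨R⟩q is the dual of axiom T; it is valid on a frame exactly when R is reflexive. R is not reflexive, so not valid.
(E) axiom 5: valid iff R is euclidean. R is not euclidean — not valid.

A, C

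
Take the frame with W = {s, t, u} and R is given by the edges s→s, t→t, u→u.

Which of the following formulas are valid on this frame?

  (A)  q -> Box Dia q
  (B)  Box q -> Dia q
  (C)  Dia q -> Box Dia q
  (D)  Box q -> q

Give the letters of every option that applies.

R is reflexive: each world relates to itself.
R is symmetric: every R-edge is matched by its reverse.
R is euclidean: any two R-successors of the same world are R-related.
R is serial: every world has an R-successor.
(A) q -> Box Dia q is axiom B; it is valid on a frame exactly when R is symmetric. R is symmetric, so valid.
(B) Box q -> Dia q is axiom D, which corresponds to seriality. R is serial — valid.
(C) Dia q -> Box Dia q (axiom 5) characterises the euclidean frames. R is euclidean — valid.
(D) axiom T: valid iff R is reflexive. R is reflexive — valid.

A, B, C, D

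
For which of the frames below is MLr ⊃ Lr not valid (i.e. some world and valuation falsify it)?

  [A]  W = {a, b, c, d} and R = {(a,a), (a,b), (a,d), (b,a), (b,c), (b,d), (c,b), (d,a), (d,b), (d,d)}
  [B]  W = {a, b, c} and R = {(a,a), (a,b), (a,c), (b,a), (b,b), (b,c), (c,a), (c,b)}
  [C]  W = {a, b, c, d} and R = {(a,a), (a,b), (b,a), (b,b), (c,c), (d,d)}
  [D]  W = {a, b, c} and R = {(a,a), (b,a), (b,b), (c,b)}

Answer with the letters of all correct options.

The schema MLr ⊃ Lr is the dual of axiom 5; it is valid on a frame iff R is euclidean.
(A) R is not euclidean (b R a and b R c but not a R c), so the schema fails here.
(B) R is not euclidean (a R c and a R c but not c R c), so the schema fails here.
(C) R is euclidean (any two R-successors of the same world are R-related), so the schema is valid here.
(D) R is not euclidean (b R a and b R b but not a R b), so the schema fails here.

A, B, D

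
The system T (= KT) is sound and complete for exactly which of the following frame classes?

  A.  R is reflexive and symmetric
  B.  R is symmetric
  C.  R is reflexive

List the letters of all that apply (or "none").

(A) this class determines B (= KTB), not T (= KT).
(B) this class determines KB, not T (= KT).
(C) T (= KT) is sound and complete for exactly this class.

C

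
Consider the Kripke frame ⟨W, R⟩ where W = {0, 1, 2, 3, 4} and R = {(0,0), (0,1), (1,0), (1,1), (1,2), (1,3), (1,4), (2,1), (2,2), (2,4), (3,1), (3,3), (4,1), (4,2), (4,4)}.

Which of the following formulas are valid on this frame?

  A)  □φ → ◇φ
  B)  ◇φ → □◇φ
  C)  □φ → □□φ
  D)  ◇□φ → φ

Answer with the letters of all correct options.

A, D

R is symmetric: every R-edge is matched by its reverse.
R is not transitive: 0 R 1 and 1 R 2 but not 0 R 2.
R is not euclidean: 1 R 0 and 1 R 2 but not 0 R 2.
R is serial: every world has an R-successor.
(A) □φ → ◇φ (axiom D) characterises the serial frames. R is serial — valid.
(B) axiom 5: valid iff R is euclidean. R is not euclidean — not valid.
(C) □φ → □□φ (axiom 4) characterises the transitive frames. R is not transitive — not valid.
(D) ◇□φ → φ (the dual of axiom B) characterises the symmetric frames. R is symmetric — valid.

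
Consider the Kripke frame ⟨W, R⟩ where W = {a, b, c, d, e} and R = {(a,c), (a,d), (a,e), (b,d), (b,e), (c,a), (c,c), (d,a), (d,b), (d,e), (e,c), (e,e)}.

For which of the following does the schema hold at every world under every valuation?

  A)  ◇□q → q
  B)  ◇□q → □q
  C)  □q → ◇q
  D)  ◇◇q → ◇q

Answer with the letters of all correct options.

C

R is not symmetric: a R e but not e R a.
R is not transitive: a R c and c R a but not a R a.
R is not euclidean: a R c and a R d but not c R d.
R is serial: every world has an R-successor.
(A) the dual of axiom B: valid iff R is symmetric. R is not symmetric — not valid.
(B) ◇□q → □q is the dual of axiom 5, which corresponds to the euclidean property. R is not euclidean — not valid.
(C) □q → ◇q is axiom D, which corresponds to seriality. R is serial — valid.
(D) ◇◇q → ◇q is the dual of axiom 4, which corresponds to transitivity. R is not transitive — not valid.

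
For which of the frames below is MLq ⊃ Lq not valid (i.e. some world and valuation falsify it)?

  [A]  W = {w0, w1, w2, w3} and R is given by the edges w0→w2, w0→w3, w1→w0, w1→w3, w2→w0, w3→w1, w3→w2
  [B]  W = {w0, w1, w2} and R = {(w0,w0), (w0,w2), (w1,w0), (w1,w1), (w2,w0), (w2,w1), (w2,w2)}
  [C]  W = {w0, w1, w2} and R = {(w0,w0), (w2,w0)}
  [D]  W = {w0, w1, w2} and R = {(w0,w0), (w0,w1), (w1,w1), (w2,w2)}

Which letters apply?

A, B, D

The schema MLq ⊃ Lq is the dual of axiom 5; it is valid on a frame iff R is euclidean.
(A) R is not euclidean (w0 R w2 and w0 R w3 but not w2 R w3), so the schema fails here.
(B) R is not euclidean (w1 R w0 and w1 R w1 but not w0 R w1), so the schema fails here.
(C) R is euclidean (any two R-successors of the same world are R-related), so the schema is valid here.
(D) R is not euclidean (w0 R w1 and w0 R w0 but not w1 R w0), so the schema fails here.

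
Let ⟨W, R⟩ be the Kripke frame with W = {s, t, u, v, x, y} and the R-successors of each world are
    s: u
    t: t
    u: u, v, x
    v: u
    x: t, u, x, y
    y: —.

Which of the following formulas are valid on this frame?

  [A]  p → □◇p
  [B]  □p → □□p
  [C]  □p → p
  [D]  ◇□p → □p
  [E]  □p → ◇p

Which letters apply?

R is not reflexive: not s R s.
R is not symmetric: s R u but not u R s.
R is not transitive: s R u and u R v but not s R v.
R is not euclidean: u R v and u R x but not v R x.
R is not serial: y has no R-successor.
(A) p → □◇p is axiom B; it is valid on a frame exactly when R is symmetric. R is not symmetric, so not valid.
(B) □p → □□p (axiom 4) characterises the transitive frames. R is not transitive — not valid.
(C) □p → p is axiom T; it is valid on a frame exactly when R is reflexive. R is not reflexive, so not valid.
(D) the dual of axiom 5: valid iff R is euclidean. R is not euclidean — not valid.
(E) □p → ◇p is axiom D, which corresponds to seriality. R is not serial — not valid.

none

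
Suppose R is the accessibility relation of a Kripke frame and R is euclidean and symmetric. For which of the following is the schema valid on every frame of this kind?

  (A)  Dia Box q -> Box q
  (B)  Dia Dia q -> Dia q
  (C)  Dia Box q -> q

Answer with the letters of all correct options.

A, B, C

A symmetric euclidean relation is transitive (uRv and vRw give vRu by symmetry, then uRw by the euclidean condition, applied at v).
(A) Dia Box q -> Box q is the dual of axiom 5, which corresponds to the euclidean property. Every such R is euclidean — valid.
(B) Dia Dia q -> Dia q is the dual of axiom 4, which corresponds to transitivity. Every such R is transitive — valid.
(C) Dia Box q -> q (the dual of axiom B) characterises the symmetric frames. Every such R is symmetric — valid.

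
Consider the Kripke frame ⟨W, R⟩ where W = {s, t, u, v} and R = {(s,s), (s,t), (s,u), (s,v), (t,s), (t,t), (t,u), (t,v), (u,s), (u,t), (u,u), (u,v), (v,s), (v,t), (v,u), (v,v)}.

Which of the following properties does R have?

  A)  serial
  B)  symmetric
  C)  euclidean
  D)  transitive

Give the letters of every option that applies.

A, B, C, D

(A) serial: every world has an R-successor.
(B) symmetric: every R-edge is matched by its reverse.
(C) euclidean: any two R-successors of the same world are R-related.
(D) transitive: R is closed under composition.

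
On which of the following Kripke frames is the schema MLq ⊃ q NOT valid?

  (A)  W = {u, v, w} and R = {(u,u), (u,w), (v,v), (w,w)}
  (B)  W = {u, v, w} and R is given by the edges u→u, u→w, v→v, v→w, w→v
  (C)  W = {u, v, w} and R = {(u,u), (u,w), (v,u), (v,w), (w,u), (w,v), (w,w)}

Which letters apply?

A, B, C

The schema MLq ⊃ q is the dual of axiom B; it is valid on a frame iff R is symmetric.
(A) R is not symmetric (u R w but not w R u), so the schema fails here.
(B) R is not symmetric (u R w but not w R u), so the schema fails here.
(C) R is not symmetric (v R u but not u R v), so the schema fails here.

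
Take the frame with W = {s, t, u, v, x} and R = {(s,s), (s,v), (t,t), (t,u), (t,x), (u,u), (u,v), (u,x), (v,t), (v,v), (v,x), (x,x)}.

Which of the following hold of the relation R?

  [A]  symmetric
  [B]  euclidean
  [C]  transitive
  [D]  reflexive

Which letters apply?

D

(A) not symmetric: s R v but not v R s.
(B) not euclidean: s R v and s R s but not v R s.
(C) not transitive: s R v and v R t but not s R t.
(D) reflexive: each world relates to itself.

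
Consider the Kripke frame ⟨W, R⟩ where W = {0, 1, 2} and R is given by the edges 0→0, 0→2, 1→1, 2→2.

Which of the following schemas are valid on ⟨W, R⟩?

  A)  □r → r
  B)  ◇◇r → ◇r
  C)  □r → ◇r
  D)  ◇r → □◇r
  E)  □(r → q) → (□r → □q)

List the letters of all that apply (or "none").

R is reflexive: each world relates to itself.
R is transitive: R is closed under composition.
R is not euclidean: 0 R 2 and 0 R 0 but not 2 R 0.
R is serial: every world has an R-successor.
(A) □r → r (axiom T) characterises the reflexive frames. R is reflexive — valid.
(B) ◇◇r → ◇r is the dual of axiom 4; it is valid on a frame exactly when R is transitive. R is transitive, so valid.
(C) □r → ◇r is axiom D; it is valid on a frame exactly when R is serial. R is serial, so valid.
(D) ◇r → □◇r is axiom 5; it is valid on a frame exactly when R is euclidean. R is not euclidean, so not valid.
(E) this is just K, valid on every normal frame.

A, B, C, E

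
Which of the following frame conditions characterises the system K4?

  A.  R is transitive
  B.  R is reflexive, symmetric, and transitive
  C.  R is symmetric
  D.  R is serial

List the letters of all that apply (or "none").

A

(A) K4 is sound and complete for exactly this class.
(B) this class determines S5, not K4.
(C) this class determines KB, not K4.
(D) this class determines D, not K4.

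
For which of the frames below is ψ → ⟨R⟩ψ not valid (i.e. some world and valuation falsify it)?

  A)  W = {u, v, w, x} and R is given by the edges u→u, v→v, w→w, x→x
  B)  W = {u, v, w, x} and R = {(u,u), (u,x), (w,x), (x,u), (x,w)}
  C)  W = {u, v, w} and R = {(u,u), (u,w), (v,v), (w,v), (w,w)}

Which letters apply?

B

The schema ψ → ⟨R⟩ψ is the dual of axiom T; it is valid on a frame iff R is reflexive.
(A) R is reflexive (each world relates to itself), so the schema is valid here.
(B) R is not reflexive (not v R v), so the schema fails here.
(C) R is reflexive (each world relates to itself), so the schema is valid here.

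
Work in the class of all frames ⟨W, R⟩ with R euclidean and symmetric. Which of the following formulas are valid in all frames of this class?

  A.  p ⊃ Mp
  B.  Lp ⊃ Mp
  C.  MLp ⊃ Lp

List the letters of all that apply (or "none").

A symmetric euclidean relation is transitive (uRv and vRw give vRu by symmetry, then uRw by the euclidean condition, applied at v).
(A) p ⊃ Mp (the dual of axiom T) characterises the reflexive frames. Such an R need not be reflexive — not valid.
(B) axiom D: valid iff R is serial. Such an R need not be serial — not valid.
(C) MLp ⊃ Lp (the dual of axiom 5) characterises the euclidean frames. Every such R is euclidean — valid.

C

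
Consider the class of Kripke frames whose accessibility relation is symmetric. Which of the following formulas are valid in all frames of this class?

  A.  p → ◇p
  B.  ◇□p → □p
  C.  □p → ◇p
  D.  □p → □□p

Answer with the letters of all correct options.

none

(A) p → ◇p (the dual of axiom T) characterises the reflexive frames. Such an R need not be reflexive — not valid.
(B) ◇□p → □p is the dual of axiom 5, which corresponds to the euclidean property. Such an R need not be euclidean — not valid.
(C) axiom D: valid iff R is serial. Such an R need not be serial — not valid.
(D) □p → □□p (axiom 4) characterises the transitive frames. Such an R need not be transitive — not valid.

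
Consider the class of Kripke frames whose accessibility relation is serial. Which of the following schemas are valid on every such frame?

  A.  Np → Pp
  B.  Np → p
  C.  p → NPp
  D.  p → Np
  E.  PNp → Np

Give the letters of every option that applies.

A

(A) Np → Pp is axiom D; it is valid on a frame exactly when R is serial. Every such R is serial, so valid.
(B) Np → p (axiom T) characterises the reflexive frames. Such an R need not be reflexive — not valid.
(C) axiom B: valid iff R is symmetric. Such an R need not be symmetric — not valid.
(D) p → Np is valid only on frames where every R-edge is a self-loop. Such an R need not be a subset of the identity — not valid.
(E) the dual of axiom 5: valid iff R is euclidean. Such an R need not be euclidean — not valid.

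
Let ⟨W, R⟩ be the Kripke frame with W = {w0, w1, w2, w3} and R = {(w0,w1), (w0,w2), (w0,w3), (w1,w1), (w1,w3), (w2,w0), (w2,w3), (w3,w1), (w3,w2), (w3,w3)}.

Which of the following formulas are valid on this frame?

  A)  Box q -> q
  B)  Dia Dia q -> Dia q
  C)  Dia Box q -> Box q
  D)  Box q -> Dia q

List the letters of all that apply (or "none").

R is not reflexive: not w0 R w0.
R is not transitive: w0 R w2 and w2 R w0 but not w0 R w0.
R is not euclidean: w0 R w1 and w0 R w2 but not w1 R w2.
R is serial: every world has an R-successor.
(A) axiom T: valid iff R is reflexive. R is not reflexive — not valid.
(B) Dia Dia q -> Dia q is the dual of axiom 4, which corresponds to transitivity. R is not transitive — not valid.
(C) Dia Box q -> Box q (the dual of axiom 5) characterises the euclidean frames. R is not euclidean — not valid.
(D) Box q -> Dia q (axiom D) characterises the serial frames. R is serial — valid.

D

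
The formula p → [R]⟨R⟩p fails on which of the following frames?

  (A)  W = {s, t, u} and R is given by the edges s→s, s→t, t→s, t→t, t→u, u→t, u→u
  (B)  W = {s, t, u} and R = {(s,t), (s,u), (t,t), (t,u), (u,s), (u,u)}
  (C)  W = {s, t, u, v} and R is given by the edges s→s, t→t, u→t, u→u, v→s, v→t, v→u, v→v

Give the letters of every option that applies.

The schema p → [R]⟨R⟩p is axiom B; it is valid on a frame iff R is symmetric.
(A) R is symmetric (every R-edge is matched by its reverse), so the schema is valid here.
(B) R is not symmetric (s R t but not t R s), so the schema fails here.
(C) R is not symmetric (u R t but not t R u), so the schema fails here.

B, C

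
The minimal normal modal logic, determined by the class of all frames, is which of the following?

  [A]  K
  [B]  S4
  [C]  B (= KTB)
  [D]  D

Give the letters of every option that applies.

(A) K is determined by exactly this class.
(B) S4 is determined by the class of reflexive and transitive frames.
(C) B (= KTB) is determined by the class of reflexive and symmetric frames.
(D) D is determined by the class of serial frames.

A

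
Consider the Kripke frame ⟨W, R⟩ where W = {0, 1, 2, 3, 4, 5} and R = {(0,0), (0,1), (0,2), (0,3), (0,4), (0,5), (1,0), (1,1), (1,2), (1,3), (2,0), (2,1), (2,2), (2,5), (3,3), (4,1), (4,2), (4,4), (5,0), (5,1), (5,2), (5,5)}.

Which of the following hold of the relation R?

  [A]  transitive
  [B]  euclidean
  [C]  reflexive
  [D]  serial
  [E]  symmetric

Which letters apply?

(A) not transitive: 1 R 0 and 0 R 4 but not 1 R 4.
(B) not euclidean: 0 R 1 and 0 R 4 but not 1 R 4.
(C) reflexive: each world relates to itself.
(D) serial: every world has an R-successor.
(E) not symmetric: 0 R 3 but not 3 R 0.

C, D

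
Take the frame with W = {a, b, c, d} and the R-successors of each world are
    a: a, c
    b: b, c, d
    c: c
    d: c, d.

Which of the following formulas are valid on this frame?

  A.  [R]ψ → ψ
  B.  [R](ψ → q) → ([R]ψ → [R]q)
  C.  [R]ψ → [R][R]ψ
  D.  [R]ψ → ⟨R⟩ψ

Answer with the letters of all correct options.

A, B, C, D

R is reflexive: each world relates to itself.
R is transitive: R is closed under composition.
R is serial: every world has an R-successor.
(A) [R]ψ → ψ is axiom T; it is valid on a frame exactly when R is reflexive. R is reflexive, so valid.
(B) [R](ψ → q) → ([R]ψ → [R]q) is the K axiom; it holds on all frames — valid.
(C) [R]ψ → [R][R]ψ is axiom 4; it is valid on a frame exactly when R is transitive. R is transitive, so valid.
(D) [R]ψ → ⟨R⟩ψ (axiom D) characterises the serial frames. R is serial — valid.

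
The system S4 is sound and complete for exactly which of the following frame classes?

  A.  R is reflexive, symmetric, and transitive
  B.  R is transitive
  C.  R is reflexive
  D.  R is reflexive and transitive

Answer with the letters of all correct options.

(A) this class determines S5, not S4.
(B) this class determines K4, not S4.
(C) this class determines T (= KT), not S4.
(D) S4 is sound and complete for exactly this class.

D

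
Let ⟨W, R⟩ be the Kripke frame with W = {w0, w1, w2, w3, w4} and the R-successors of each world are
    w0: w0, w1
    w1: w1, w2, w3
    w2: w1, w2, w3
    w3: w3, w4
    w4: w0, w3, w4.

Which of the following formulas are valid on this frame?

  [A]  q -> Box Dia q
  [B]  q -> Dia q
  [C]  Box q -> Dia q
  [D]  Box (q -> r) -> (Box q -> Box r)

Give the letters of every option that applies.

R is reflexive: each world relates to itself.
R is not symmetric: w0 R w1 but not w1 R w0.
R is serial: every world has an R-successor.
(A) axiom B: valid iff R is symmetric. R is not symmetric — not valid.
(B) q -> Dia q is the dual of axiom T, which corresponds to reflexivity. R is reflexive — valid.
(C) Box q -> Dia q (axiom D) characterises the serial frames. R is serial — valid.
(D) Box (q -> r) -> (Box q -> Box r) is axiom K, valid on every Kripke frame — valid.

B, C, D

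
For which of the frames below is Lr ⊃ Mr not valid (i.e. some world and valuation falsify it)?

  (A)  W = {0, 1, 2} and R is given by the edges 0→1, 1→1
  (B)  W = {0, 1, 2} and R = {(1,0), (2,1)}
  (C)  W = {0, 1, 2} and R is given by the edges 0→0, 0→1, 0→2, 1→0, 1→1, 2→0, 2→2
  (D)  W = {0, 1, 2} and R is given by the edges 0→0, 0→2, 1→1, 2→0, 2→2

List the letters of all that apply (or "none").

A, B

The schema Lr ⊃ Mr is axiom D; it is valid on a frame iff R is serial.
(A) R is not serial (2 has no R-successor), so the schema fails here.
(B) R is not serial (0 has no R-successor), so the schema fails here.
(C) R is serial (every world has an R-successor), so the schema is valid here.
(D) R is serial (every world has an R-successor), so the schema is valid here.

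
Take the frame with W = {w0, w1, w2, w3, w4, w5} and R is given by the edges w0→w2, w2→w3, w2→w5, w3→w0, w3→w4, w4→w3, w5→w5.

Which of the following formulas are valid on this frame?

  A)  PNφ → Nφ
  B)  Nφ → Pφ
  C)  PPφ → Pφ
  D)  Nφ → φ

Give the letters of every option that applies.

R is not reflexive: not w0 R w0.
R is not transitive: w0 R w2 and w2 R w3 but not w0 R w3.
R is not euclidean: w2 R w3 and w2 R w5 but not w3 R w5.
R is not serial: w1 has no R-successor.
(A) PNφ → Nφ (the dual of axiom 5) characterises the euclidean frames. R is not euclidean — not valid.
(B) Nφ → Pφ is axiom D, which corresponds to seriality. R is not serial — not valid.
(C) the dual of axiom 4: valid iff R is transitive. R is not transitive — not valid.
(D) Nφ → φ (axiom T) characterises the reflexive frames. R is not reflexive — not valid.

none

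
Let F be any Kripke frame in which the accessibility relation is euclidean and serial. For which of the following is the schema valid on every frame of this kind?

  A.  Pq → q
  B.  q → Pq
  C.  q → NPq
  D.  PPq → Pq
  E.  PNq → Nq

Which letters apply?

(A) Pq → q (the converse of T) corresponds to R being a subset of the identity. Such an R need not be a subset of the identity, so not valid.
(B) q → Pq is the dual of axiom T; it is valid on a frame exactly when R is reflexive. Such an R need not be reflexive, so not valid.
(C) q → NPq is axiom B; it is valid on a frame exactly when R is symmetric. Such an R need not be symmetric, so not valid.
(D) PPq → Pq is the dual of axiom 4, which corresponds to transitivity. Such an R need not be transitive — not valid.
(E) PNq → Nq (the dual of axiom 5) characterises the euclidean frames. Every such R is euclidean — valid.

E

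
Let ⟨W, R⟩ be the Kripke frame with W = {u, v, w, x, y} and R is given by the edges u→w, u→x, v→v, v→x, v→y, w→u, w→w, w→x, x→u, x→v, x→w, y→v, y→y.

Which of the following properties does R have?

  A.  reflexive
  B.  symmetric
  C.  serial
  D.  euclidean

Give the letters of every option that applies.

B, C

(A) not reflexive: not u R u.
(B) symmetric: every R-edge is matched by its reverse.
(C) serial: every world has an R-successor.
(D) not euclidean: v R x and v R y but not x R y.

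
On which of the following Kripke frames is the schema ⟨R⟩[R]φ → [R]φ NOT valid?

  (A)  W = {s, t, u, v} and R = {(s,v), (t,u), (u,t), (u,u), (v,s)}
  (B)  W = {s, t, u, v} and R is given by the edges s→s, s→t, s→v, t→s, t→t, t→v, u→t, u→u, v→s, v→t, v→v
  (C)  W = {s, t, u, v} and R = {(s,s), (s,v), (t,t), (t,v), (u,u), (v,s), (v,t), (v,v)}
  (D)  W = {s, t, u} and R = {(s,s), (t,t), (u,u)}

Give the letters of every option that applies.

A, B, C

The schema ⟨R⟩[R]φ → [R]φ is the dual of axiom 5; it is valid on a frame iff R is euclidean.
(A) R is not euclidean (s R v and s R v but not v R v), so the schema fails here.
(B) R is not euclidean (u R t and u R u but not t R u), so the schema fails here.
(C) R is not euclidean (v R s and v R t but not s R t), so the schema fails here.
(D) R is euclidean (any two R-successors of the same world are R-related), so the schema is valid here.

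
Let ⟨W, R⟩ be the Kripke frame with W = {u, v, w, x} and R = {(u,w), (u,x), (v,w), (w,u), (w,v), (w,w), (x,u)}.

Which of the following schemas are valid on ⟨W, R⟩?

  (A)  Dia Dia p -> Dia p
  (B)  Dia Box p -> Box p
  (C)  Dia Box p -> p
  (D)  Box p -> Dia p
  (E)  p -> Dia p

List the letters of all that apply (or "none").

C, D

R is not reflexive: not u R u.
R is symmetric: every R-edge is matched by its reverse.
R is not transitive: u R w and w R u but not u R u.
R is not euclidean: u R w and u R x but not w R x.
R is serial: every world has an R-successor.
(A) Dia Dia p -> Dia p (the dual of axiom 4) characterises the transitive frames. R is not transitive — not valid.
(B) Dia Box p -> Box p (the dual of axiom 5) characterises the euclidean frames. R is not euclidean — not valid.
(C) Dia Box p -> p is the dual of axiom B; it is valid on a frame exactly when R is symmetric. R is symmetric, so valid.
(D) Box p -> Dia p is axiom D, which corresponds to seriality. R is serial — valid.
(E) p -> Dia p is the dual of axiom T, which corresponds to reflexivity. R is not reflexive — not valid.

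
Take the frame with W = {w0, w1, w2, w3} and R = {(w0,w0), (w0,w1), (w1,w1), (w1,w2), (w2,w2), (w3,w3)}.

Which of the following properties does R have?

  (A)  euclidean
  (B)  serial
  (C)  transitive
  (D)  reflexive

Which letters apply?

(A) not euclidean: w0 R w1 and w0 R w0 but not w1 R w0.
(B) serial: every world has an R-successor.
(C) not transitive: w0 R w1 and w1 R w2 but not w0 R w2.
(D) reflexive: each world relates to itself.

B, D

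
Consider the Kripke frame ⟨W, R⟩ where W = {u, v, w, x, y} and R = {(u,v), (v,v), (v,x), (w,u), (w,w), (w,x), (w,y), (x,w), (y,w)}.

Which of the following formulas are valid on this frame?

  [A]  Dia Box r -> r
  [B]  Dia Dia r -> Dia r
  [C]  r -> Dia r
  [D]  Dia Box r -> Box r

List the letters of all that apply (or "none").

R is not reflexive: not u R u.
R is not symmetric: u R v but not v R u.
R is not transitive: u R v and v R x but not u R x.
R is not euclidean: v R x and v R v but not x R v.
(A) the dual of axiom B: valid iff R is symmetric. R is not symmetric — not valid.
(B) the dual of axiom 4: valid iff R is transitive. R is not transitive — not valid.
(C) the dual of axiom T: valid iff R is reflexive. R is not reflexive — not valid.
(D) Dia Box r -> Box r is the dual of axiom 5; it is valid on a frame exactly when R is euclidean. R is not euclidean, so not valid.

none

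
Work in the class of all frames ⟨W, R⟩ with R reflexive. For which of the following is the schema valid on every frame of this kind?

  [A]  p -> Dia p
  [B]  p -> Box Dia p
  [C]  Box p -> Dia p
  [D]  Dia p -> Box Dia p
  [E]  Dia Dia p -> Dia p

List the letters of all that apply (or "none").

A reflexive relation is serial.
(A) p -> Dia p (the dual of axiom T) characterises the reflexive frames. Every such R is reflexive — valid.
(B) p -> Box Dia p is axiom B; it is valid on a frame exactly when R is symmetric. Such an R need not be symmetric, so not valid.
(C) Box p -> Dia p is axiom D; it is valid on a frame exactly when R is serial. Every such R is serial, so valid.
(D) Dia p -> Box Dia p is axiom 5, which corresponds to the euclidean property. Such an R need not be euclidean — not valid.
(E) Dia Dia p -> Dia p is the dual of axiom 4, which corresponds to transitivity. Such an R need not be transitive — not valid.

A, C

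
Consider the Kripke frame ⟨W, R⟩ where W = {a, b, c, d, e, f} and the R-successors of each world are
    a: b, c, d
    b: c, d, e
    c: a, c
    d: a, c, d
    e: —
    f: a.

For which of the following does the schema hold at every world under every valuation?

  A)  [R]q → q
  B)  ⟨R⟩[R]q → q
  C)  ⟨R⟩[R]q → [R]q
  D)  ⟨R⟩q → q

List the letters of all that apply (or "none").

R is not reflexive: not a R a.
R is not symmetric: a R b but not b R a.
R is not euclidean: a R c and a R b but not c R b.
R is not a subset of the identity: a R b with a ≠ b.
(A) [R]q → q is axiom T, which corresponds to reflexivity. R is not reflexive — not valid.
(B) ⟨R⟩[R]q → q is the dual of axiom B, which corresponds to symmetry. R is not symmetric — not valid.
(C) ⟨R⟩[R]q → [R]q is the dual of axiom 5, which corresponds to the euclidean property. R is not euclidean — not valid.
(D) ⟨R⟩q → q is the converse of T; it holds exactly when R ⊆ identity. Here R ⊄ identity — not valid.

none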